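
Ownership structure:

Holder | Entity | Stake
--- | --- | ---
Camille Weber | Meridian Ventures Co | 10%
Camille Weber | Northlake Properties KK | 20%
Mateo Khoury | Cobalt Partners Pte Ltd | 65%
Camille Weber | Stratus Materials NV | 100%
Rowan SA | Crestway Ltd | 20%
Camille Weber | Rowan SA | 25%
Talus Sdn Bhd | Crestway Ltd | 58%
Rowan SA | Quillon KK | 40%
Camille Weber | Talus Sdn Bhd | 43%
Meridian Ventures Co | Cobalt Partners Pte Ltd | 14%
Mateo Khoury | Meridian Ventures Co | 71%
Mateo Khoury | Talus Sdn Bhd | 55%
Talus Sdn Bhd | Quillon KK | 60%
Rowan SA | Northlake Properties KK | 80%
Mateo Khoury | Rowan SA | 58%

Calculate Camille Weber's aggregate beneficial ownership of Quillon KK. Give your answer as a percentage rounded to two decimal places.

Camille reaches Quillon along 2 paths.
Via Rowan: 25% × 40% = 10%.
Via Talus: 43% × 60% = 25.8%.
Total: 10% + 25.8% = 35.8%.
Rounded: 35.80%.

35.80%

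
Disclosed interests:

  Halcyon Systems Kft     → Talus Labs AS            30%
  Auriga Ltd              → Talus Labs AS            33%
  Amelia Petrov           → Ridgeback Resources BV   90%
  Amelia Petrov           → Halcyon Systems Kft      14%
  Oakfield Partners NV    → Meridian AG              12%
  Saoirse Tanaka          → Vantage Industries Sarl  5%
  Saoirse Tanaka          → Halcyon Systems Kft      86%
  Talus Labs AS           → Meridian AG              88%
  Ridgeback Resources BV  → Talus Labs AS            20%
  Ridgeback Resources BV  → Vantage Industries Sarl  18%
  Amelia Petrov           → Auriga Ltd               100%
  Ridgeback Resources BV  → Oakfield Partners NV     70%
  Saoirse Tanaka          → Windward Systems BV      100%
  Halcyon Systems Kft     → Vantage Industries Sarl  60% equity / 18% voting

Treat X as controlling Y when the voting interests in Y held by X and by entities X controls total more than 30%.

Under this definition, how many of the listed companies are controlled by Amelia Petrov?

Amelia holds 100% of Auriga, so Amelia controls Auriga.
Amelia holds 90% of Ridgeback, so Amelia controls Ridgeback.
Auriga and Ridgeback together hold 33% + 20% = 53% of Talus, so Amelia controls Talus.
Ridgeback holds 70% of Oakfield, so Amelia controls Oakfield.
Talus and Oakfield together hold 88% + 12% = 100% of Meridian, so Amelia controls Meridian.
No other company's threshold is met.
Amelia controls 5 companies.

5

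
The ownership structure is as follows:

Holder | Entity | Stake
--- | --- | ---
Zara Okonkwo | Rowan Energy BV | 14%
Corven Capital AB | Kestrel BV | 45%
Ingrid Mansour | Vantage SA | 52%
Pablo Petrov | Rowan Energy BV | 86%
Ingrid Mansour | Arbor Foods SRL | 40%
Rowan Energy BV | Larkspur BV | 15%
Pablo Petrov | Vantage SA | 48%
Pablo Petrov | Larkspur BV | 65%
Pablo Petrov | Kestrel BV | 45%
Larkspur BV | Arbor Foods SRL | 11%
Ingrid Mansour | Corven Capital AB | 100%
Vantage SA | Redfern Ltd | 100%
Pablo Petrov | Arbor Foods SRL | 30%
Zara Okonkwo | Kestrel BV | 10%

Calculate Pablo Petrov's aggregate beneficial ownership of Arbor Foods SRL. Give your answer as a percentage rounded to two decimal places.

Pablo reaches Arbor along 3 paths.
Via Rowan → Larkspur: 86% × 15% × 11% = 1.419%.
Via Larkspur: 65% × 11% = 7.15%.
Direct stake: 30% = 30%.
Total: 1.419% + 7.15% + 30% = 38.569%.
Rounded: 38.57%.

38.57%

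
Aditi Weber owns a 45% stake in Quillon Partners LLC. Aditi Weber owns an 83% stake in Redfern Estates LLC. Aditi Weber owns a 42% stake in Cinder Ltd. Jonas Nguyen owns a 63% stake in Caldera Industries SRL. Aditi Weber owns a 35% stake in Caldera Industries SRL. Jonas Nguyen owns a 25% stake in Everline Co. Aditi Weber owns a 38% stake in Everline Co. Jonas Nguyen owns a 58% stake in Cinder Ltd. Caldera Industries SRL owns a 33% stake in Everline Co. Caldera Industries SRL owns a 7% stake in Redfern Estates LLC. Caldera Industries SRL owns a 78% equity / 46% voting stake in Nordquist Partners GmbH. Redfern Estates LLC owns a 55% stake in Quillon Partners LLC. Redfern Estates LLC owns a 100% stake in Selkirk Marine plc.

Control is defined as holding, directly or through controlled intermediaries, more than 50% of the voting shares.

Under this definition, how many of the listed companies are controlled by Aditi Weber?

3

Aditi holds 83% of Redfern, so Aditi controls Redfern.
Redfern holds 100% of Selkirk, so Aditi controls Selkirk.
Redfern and Aditi together hold 55% + 45% = 100% of Quillon, so Aditi controls Quillon.
No other company's threshold is met.
Aditi controls 3 companies.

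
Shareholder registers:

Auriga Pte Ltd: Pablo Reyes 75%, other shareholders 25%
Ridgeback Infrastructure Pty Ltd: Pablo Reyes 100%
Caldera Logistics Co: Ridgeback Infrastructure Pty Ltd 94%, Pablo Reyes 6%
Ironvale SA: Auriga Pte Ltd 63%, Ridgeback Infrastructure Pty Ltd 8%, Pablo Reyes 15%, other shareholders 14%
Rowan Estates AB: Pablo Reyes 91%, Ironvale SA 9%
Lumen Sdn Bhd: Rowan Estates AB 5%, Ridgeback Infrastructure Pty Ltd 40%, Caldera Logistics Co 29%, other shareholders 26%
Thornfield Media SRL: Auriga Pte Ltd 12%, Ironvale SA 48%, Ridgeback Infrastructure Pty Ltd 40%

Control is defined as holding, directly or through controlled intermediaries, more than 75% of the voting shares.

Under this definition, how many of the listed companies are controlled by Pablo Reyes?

3

Pablo holds 100% of Ridgeback, so Pablo controls Ridgeback.
Ridgeback and Pablo together hold 94% + 6% = 100% of Caldera, so Pablo controls Caldera.
Pablo holds 91% of Rowan, so Pablo controls Rowan.
No other company's threshold is met.
Pablo controls 3 companies.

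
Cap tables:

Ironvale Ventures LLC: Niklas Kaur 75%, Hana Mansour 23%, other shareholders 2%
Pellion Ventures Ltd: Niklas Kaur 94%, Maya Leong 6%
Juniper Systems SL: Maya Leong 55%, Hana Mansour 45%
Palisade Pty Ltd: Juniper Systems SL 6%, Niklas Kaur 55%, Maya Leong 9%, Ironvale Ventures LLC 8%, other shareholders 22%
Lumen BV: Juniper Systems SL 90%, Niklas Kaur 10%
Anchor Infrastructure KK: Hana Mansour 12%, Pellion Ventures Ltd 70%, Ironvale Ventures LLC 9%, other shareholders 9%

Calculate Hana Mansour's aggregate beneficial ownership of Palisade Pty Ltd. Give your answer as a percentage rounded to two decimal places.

4.54%

Hana reaches Palisade along 2 paths.
Via Juniper: 45% × 6% = 2.7%.
Via Ironvale: 23% × 8% = 1.84%.
Total: 2.7% + 1.84% = 4.54%.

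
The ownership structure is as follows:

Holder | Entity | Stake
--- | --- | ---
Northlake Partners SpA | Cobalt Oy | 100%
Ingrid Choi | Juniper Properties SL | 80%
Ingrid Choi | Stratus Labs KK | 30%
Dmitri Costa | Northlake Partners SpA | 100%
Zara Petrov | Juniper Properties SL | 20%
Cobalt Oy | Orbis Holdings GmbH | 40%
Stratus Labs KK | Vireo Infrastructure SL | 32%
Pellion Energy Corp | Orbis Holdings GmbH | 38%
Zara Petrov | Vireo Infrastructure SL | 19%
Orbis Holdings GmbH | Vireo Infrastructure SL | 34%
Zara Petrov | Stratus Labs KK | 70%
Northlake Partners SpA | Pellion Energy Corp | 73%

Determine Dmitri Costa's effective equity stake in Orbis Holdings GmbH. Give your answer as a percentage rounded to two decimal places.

67.74%

Dmitri reaches Orbis along 2 paths.
Via Northlake → Pellion: 100% × 73% × 38% = 27.74%.
Via Northlake → Cobalt: 100% × 100% × 40% = 40%.
Total: 27.74% + 40% = 67.74%.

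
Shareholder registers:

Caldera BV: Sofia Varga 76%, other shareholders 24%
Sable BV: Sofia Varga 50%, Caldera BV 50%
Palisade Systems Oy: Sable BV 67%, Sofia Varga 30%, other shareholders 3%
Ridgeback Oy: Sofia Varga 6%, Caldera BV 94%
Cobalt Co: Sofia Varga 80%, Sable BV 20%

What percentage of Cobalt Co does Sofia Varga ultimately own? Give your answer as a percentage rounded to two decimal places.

97.60%

Sofia reaches Cobalt along 3 paths.
Direct stake: 80% = 80%.
Via Sable: 50% × 20% = 10%.
Via Caldera → Sable: 76% × 50% × 20% = 7.6%.
Total: 80% + 10% + 7.6% = 97.6%.
Rounded: 97.60%.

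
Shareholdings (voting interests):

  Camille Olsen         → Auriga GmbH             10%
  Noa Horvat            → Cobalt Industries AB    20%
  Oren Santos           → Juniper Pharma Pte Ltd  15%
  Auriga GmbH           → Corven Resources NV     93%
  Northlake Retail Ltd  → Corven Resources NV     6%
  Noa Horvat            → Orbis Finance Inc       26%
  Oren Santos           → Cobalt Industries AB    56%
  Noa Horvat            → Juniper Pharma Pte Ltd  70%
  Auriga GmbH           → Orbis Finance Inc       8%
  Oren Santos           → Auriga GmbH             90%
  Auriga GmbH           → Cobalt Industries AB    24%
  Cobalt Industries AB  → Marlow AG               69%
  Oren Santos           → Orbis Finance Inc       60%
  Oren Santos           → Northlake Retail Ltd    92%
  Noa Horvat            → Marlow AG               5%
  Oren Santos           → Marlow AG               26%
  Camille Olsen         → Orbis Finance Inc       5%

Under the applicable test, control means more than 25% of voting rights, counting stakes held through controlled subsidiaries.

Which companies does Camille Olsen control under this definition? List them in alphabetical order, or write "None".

Camille's largest direct stake is 10% in Auriga, which does not meet the threshold.

None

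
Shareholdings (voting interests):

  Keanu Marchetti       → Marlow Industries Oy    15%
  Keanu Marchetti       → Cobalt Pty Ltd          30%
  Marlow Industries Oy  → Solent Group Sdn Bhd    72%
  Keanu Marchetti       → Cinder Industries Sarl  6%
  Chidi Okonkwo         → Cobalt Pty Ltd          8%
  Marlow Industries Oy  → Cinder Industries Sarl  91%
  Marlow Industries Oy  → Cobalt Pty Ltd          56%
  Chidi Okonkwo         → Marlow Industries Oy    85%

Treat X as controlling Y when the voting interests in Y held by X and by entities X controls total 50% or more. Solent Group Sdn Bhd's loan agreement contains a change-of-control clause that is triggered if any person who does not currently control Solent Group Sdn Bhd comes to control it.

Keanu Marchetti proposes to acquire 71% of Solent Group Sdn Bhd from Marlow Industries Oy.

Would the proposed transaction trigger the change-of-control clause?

Yes

The purchase adds only to Keanu's holdings (Marlow's stake shrinks), so Keanu is the only person who could newly come to control Solent.
Keanu's largest direct stake is 30% in Cobalt, which does not meet the threshold, so Keanu controls no company.
Neither Keanu nor any entity Keanu controls holds any voting interest in Solent.
So before the transaction, Keanu does not control Solent.
After the purchase, Keanu holds 71% of Solent directly, and Marlow's stake falls to 1%.
Keanu holds 71% of Solent, so Keanu controls Solent.
Keanu did not control Solent before and does after, so the clause is triggered.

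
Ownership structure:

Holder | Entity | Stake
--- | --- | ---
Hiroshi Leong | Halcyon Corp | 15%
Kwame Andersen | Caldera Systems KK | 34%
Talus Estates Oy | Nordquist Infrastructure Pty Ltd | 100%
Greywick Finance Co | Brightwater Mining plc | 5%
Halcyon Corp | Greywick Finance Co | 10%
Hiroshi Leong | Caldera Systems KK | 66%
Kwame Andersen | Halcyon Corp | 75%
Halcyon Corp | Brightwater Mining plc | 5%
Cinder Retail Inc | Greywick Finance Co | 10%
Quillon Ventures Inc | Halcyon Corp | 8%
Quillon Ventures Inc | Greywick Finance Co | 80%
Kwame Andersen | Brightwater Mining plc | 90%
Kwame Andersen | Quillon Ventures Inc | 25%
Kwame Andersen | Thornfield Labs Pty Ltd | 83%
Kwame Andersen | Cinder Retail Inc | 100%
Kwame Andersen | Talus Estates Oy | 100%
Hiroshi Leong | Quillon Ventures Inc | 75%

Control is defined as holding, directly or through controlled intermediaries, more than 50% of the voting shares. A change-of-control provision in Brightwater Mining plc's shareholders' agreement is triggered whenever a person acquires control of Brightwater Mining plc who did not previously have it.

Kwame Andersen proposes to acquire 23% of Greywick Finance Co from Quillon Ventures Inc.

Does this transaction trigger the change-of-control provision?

The purchase adds only to Kwame's holdings (Quillon's stake shrinks), so Kwame is the only person who could newly come to control Brightwater.
Kwame holds 75% of Halcyon, so Kwame controls Halcyon.
Halcyon and Kwame together hold 5% + 90% = 95% of Brightwater, so Kwame controls Brightwater.
So Kwame already controls Brightwater before the transaction.
After the purchase, Kwame holds 23% of Greywick directly, and Quillon's stake falls to 57%.
Kwame controlled Brightwater already, so this is not a new person acquiring control; every other person's position is unchanged or reduced.
No new person acquires control, so the clause is not triggered.

No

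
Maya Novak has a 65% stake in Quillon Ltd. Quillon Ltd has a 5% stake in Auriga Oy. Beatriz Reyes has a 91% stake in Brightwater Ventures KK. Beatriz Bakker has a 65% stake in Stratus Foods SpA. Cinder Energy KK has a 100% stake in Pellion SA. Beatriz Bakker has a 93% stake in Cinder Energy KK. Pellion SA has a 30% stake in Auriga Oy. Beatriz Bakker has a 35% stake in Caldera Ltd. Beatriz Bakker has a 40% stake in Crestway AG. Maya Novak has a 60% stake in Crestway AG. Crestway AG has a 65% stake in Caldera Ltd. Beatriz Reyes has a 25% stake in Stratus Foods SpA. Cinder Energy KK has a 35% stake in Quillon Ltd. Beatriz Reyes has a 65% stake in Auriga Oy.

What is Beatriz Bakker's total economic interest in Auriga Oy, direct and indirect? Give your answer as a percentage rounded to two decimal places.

Beatriz Bakker reaches Auriga along 2 paths.
Via Cinder → Pellion: 93% × 100% × 30% = 27.9%.
Via Cinder → Quillon: 93% × 35% × 5% = 1.6275%.
Total: 27.9% + 1.6275% = 29.5275%.
Rounded: 29.53%.

29.53%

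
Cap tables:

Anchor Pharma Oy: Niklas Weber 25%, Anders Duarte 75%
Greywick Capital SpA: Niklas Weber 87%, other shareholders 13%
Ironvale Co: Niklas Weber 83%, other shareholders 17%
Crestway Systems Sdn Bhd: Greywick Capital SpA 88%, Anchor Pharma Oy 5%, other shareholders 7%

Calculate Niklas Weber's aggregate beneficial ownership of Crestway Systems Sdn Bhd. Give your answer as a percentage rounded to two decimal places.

Niklas reaches Crestway along 2 paths.
Via Greywick: 87% × 88% = 76.56%.
Via Anchor: 25% × 5% = 1.25%.
Total: 76.56% + 1.25% = 77.81%.

77.81%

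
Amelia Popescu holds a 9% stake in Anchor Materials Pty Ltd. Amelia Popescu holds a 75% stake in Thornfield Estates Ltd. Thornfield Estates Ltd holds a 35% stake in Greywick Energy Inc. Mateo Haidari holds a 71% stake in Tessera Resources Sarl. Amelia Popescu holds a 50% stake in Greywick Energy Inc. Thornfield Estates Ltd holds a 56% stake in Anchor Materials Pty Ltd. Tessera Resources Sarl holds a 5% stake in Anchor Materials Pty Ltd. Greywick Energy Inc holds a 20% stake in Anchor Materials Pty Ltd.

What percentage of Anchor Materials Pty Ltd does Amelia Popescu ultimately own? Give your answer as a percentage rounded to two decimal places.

Amelia reaches Anchor along 4 paths.
Via Thornfield: 75% × 56% = 42%.
Direct stake: 9% = 9%.
Via Greywick: 50% × 20% = 10%.
Via Thornfield → Greywick: 75% × 35% × 20% = 5.25%.
Total: 42% + 9% + 10% + 5.25% = 66.25%.

66.25%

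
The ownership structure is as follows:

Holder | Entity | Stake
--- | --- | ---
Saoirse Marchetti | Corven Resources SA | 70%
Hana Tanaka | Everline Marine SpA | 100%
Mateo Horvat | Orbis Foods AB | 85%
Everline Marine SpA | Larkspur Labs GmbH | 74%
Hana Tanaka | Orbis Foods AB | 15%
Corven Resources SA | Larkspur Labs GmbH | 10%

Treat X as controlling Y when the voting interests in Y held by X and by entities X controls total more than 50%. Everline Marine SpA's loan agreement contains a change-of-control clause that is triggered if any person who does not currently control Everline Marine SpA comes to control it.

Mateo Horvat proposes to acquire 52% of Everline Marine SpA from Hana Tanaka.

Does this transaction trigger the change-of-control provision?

Yes

The purchase adds only to Mateo's holdings (Hana's stake shrinks), so Mateo is the only person who could newly come to control Everline.
Mateo holds 85% of Orbis, so Mateo controls Orbis.
Neither Mateo nor any entity Mateo controls holds any voting interest in Everline.
So before the transaction, Mateo does not control Everline.
After the purchase, Mateo holds 52% of Everline directly, and Hana's stake falls to 48%.
Mateo holds 52% of Everline, so Mateo controls Everline.
Mateo did not control Everline before and does after, so the clause is triggered.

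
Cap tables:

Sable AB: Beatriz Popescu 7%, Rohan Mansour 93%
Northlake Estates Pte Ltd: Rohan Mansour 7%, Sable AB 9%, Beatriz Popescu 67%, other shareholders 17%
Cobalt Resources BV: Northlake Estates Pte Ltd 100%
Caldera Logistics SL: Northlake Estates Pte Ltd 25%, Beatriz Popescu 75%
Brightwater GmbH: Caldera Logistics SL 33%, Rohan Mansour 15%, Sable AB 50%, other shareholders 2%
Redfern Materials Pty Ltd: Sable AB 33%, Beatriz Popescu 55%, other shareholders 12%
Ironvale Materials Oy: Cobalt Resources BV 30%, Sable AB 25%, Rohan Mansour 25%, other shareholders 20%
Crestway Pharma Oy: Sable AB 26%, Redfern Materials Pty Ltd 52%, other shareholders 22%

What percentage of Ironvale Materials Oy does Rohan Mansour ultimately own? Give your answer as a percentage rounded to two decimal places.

Rohan reaches Ironvale along 4 paths.
Via Northlake → Cobalt: 7% × 100% × 30% = 2.1%.
Via Sable → Northlake → Cobalt: 93% × 9% × 100% × 30% = 2.511%.
Via Sable: 93% × 25% = 23.25%.
Direct stake: 25% = 25%.
Total: 2.1% + 2.511% + 23.25% + 25% = 52.861%.
Rounded: 52.86%.

52.86%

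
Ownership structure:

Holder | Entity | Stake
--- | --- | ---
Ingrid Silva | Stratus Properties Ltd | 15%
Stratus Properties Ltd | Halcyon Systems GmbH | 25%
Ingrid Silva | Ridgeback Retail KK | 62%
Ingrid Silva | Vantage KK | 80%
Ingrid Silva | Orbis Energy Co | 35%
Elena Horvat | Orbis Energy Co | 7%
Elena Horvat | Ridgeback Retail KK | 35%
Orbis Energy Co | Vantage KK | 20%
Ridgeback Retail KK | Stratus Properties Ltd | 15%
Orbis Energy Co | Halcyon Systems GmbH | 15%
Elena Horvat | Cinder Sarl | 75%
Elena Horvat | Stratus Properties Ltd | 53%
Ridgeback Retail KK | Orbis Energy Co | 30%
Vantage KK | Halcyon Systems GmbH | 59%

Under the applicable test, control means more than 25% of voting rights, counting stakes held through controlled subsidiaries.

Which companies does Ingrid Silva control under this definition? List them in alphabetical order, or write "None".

Halcyon Systems GmbH, Orbis Energy Co, Ridgeback Retail KK, Stratus Properties Ltd, Vantage KK

Ingrid holds 62% of Ridgeback, so Ingrid controls Ridgeback.
Ingrid and Ridgeback together hold 35% + 30% = 65% of Orbis, so Ingrid controls Orbis.
Ridgeback and Ingrid together hold 15% + 15% = 30% of Stratus, so Ingrid controls Stratus.
Orbis and Ingrid together hold 20% + 80% = 100% of Vantage, so Ingrid controls Vantage.
Orbis and Stratus and Vantage together hold 15% + 25% + 59% = 99% of Halcyon, so Ingrid controls Halcyon.
No other company's threshold is met.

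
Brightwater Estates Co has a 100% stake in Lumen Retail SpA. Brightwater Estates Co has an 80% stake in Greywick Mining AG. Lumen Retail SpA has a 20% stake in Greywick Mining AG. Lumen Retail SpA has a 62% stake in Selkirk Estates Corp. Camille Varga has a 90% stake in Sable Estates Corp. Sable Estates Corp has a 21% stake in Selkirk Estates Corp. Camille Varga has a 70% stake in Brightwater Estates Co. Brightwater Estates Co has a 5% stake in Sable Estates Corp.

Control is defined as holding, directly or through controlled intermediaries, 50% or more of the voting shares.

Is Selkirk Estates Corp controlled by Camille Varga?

Camille holds 70% of Brightwater, so Camille controls Brightwater.
Brightwater holds 100% of Lumen, so Camille controls Lumen.
Brightwater and Camille together hold 5% + 90% = 95% of Sable, so Camille controls Sable.
Sable and Lumen together hold 21% + 62% = 83% of Selkirk, so Camille controls Selkirk.

Yes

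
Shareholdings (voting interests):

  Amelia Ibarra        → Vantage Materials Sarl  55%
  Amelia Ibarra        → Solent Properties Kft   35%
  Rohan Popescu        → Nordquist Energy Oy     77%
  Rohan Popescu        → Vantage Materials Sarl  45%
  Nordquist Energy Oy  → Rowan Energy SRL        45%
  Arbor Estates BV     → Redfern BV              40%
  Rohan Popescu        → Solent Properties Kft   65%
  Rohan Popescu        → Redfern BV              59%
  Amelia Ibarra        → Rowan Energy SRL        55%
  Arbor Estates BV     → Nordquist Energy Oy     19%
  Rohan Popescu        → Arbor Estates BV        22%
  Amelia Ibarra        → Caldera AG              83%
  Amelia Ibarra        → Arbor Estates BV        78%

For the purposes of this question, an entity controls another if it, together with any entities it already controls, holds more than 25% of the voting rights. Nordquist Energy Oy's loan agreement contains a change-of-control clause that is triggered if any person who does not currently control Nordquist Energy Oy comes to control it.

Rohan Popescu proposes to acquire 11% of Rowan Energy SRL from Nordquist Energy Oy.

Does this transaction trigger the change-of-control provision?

The purchase adds only to Rohan's holdings (Nordquist's stake shrinks), so Rohan is the only person who could newly come to control Nordquist.
Rohan holds 77% of Nordquist, so Rohan controls Nordquist.
So Rohan already controls Nordquist before the transaction.
After the purchase, Rohan holds 11% of Rowan directly, and Nordquist's stake falls to 34%.
Rohan controlled Nordquist already, so this is not a new person acquiring control; every other person's position is unchanged or reduced.
No new person acquires control, so the clause is not triggered.

No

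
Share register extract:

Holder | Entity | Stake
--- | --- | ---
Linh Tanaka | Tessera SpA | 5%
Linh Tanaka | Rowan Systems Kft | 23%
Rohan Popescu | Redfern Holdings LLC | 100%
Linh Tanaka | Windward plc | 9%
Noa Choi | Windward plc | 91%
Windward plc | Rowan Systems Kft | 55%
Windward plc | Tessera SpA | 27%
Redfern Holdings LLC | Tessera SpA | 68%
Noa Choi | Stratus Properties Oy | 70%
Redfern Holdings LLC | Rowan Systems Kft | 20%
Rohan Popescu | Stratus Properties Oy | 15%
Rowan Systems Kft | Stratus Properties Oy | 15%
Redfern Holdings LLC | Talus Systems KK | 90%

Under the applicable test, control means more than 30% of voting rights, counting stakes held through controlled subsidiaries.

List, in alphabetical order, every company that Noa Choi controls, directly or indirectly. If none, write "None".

Rowan Systems Kft, Stratus Properties Oy, Windward plc

Noa holds 91% of Windward, so Noa controls Windward.
Windward holds 55% of Rowan, so Noa controls Rowan.
Noa and Rowan together hold 70% + 15% = 85% of Stratus, so Noa controls Stratus.
No other company's threshold is met.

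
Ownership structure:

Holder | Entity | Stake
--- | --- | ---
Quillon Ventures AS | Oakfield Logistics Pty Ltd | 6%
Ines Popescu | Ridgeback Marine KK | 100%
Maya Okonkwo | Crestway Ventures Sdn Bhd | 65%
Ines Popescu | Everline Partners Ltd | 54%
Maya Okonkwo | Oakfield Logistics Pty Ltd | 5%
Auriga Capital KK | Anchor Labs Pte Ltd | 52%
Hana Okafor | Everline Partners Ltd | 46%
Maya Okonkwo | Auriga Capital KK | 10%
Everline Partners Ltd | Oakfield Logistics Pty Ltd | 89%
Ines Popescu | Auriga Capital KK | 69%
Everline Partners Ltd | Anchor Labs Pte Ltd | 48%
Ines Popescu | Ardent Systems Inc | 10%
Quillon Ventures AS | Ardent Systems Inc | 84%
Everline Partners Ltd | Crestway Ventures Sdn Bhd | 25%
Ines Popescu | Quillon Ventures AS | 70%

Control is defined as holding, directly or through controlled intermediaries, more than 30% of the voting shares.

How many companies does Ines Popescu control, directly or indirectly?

7

Ines holds 69% of Auriga, so Ines controls Auriga.
Ines holds 54% of Everline, so Ines controls Everline.
Ines holds 100% of Ridgeback, so Ines controls Ridgeback.
Auriga and Everline together hold 52% + 48% = 100% of Anchor, so Ines controls Anchor.
Ines holds 70% of Quillon, so Ines controls Quillon.
Quillon and Ines together hold 84% + 10% = 94% of Ardent, so Ines controls Ardent.
Quillon and Everline together hold 6% + 89% = 95% of Oakfield, so Ines controls Oakfield.
No other company's threshold is met.
Ines controls 7 companies.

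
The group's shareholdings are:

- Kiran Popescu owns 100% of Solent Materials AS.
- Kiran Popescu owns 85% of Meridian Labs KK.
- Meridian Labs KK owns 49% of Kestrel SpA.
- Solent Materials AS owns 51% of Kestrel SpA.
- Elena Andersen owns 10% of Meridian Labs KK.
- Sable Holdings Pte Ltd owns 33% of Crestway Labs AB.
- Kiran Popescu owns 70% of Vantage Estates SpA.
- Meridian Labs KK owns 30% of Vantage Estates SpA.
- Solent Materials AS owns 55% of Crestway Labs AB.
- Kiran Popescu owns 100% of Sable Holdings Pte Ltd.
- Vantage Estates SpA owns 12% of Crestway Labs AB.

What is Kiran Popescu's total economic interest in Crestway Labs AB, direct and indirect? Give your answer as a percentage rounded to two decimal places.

99.46%

Kiran reaches Crestway along 4 paths.
Via Solent: 100% × 55% = 55%.
Via Meridian → Vantage: 85% × 30% × 12% = 3.06%.
Via Vantage: 70% × 12% = 8.4%.
Via Sable: 100% × 33% = 33%.
Total: 55% + 3.06% + 8.4% + 33% = 99.46%.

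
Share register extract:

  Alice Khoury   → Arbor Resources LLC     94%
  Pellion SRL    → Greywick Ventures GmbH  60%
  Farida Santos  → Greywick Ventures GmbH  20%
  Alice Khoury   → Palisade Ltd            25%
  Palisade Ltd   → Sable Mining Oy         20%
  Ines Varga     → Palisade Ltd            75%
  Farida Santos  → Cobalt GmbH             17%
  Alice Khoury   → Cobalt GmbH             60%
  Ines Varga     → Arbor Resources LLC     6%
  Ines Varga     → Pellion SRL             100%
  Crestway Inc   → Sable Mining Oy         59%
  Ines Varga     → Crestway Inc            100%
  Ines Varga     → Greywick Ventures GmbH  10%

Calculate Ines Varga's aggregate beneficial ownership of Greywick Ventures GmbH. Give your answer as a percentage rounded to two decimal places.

Ines reaches Greywick along 2 paths.
Via Pellion: 100% × 60% = 60%.
Direct stake: 10% = 10%.
Total: 60% + 10% = 70%.
Rounded: 70.00%.

70.00%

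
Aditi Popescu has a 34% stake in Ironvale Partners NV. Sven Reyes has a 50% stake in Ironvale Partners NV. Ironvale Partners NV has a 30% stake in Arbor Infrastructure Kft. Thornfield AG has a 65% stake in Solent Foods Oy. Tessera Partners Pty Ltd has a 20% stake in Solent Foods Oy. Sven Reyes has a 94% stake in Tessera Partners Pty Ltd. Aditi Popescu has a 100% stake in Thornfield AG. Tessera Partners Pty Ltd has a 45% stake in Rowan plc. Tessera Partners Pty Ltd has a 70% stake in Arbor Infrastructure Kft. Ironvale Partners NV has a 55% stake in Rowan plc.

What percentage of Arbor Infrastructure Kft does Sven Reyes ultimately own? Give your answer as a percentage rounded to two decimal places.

80.80%

Sven reaches Arbor along 2 paths.
Via Tessera: 94% × 70% = 65.8%.
Via Ironvale: 50% × 30% = 15%.
Total: 65.8% + 15% = 80.8%.
Rounded: 80.80%.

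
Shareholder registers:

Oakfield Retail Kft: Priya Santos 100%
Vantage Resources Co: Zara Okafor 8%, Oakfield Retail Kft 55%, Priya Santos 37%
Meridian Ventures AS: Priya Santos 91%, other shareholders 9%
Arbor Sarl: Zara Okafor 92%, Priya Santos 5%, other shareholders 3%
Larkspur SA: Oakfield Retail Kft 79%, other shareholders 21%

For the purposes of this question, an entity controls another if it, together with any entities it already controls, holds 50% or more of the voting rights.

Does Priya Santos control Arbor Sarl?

Priya holds 100% of Oakfield, so Priya controls Oakfield.
Oakfield and Priya together hold 55% + 37% = 92% of Vantage, so Priya controls Vantage.
Priya holds 91% of Meridian, so Priya controls Meridian.
Oakfield holds 79% of Larkspur, so Priya controls Larkspur.
In Arbor, Priya's side holds only 5%, not ≥ 50%.
So Priya does not control Arbor.

No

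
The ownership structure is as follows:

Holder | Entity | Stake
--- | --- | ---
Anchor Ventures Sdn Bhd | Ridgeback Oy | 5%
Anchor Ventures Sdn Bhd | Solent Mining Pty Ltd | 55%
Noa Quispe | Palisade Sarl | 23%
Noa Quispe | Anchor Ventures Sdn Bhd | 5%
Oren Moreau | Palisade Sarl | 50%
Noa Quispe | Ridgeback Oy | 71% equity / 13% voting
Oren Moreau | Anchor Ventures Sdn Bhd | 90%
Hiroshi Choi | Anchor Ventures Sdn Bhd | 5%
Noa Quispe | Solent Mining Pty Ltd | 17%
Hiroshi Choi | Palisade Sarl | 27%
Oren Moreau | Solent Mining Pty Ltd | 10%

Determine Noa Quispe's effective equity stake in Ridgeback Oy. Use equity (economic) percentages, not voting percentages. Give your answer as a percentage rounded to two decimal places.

Noa reaches Ridgeback along 2 paths.
Direct stake: 71% = 71%.
Via Anchor: 5% × 5% = 0.25%.
Total: 71% + 0.25% = 71.25%.

71.25%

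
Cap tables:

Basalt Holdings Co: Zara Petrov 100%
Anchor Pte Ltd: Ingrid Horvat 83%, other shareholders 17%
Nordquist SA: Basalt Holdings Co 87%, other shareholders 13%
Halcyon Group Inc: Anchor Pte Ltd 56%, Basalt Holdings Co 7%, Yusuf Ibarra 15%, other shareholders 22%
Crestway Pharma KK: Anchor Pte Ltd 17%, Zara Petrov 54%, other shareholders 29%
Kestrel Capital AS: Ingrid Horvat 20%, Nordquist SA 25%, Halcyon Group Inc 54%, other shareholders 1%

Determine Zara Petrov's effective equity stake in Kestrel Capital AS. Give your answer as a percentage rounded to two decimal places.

Zara reaches Kestrel along 2 paths.
Via Basalt → Nordquist: 100% × 87% × 25% = 21.75%.
Via Basalt → Halcyon: 100% × 7% × 54% = 3.78%.
Total: 21.75% + 3.78% = 25.53%.

25.53%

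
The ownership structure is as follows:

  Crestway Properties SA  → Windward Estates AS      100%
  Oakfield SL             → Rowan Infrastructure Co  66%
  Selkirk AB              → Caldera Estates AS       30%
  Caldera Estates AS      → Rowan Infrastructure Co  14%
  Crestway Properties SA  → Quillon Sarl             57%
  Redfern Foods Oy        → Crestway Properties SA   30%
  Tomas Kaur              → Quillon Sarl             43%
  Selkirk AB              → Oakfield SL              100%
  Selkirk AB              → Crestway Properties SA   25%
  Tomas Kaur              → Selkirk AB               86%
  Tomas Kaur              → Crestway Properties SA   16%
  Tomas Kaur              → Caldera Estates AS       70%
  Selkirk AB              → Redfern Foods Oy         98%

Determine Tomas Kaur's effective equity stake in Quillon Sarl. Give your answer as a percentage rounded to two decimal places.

Tomas reaches Quillon along 4 paths.
Via Selkirk → Redfern → Crestway: 86% × 98% × 30% × 57% = 14.41188%.
Via Crestway: 16% × 57% = 9.12%.
Via Selkirk → Crestway: 86% × 25% × 57% = 12.255%.
Direct stake: 43% = 43%.
Total: 14.41188% + 9.12% + 12.255% + 43% = 78.78688%.
Rounded: 78.79%.

78.79%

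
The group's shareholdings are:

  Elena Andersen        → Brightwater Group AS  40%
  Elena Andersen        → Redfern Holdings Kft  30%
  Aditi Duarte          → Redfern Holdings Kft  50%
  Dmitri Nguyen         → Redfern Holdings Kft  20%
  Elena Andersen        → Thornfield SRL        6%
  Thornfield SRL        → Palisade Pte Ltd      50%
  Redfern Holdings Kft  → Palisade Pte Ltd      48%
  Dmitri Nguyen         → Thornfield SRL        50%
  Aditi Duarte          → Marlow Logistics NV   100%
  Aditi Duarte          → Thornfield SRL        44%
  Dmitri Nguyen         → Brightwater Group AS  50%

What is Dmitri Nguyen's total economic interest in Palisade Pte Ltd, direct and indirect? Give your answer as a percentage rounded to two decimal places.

34.60%

Dmitri reaches Palisade along 2 paths.
Via Thornfield: 50% × 50% = 25%.
Via Redfern: 20% × 48% = 9.6%.
Total: 25% + 9.6% = 34.6%.
Rounded: 34.60%.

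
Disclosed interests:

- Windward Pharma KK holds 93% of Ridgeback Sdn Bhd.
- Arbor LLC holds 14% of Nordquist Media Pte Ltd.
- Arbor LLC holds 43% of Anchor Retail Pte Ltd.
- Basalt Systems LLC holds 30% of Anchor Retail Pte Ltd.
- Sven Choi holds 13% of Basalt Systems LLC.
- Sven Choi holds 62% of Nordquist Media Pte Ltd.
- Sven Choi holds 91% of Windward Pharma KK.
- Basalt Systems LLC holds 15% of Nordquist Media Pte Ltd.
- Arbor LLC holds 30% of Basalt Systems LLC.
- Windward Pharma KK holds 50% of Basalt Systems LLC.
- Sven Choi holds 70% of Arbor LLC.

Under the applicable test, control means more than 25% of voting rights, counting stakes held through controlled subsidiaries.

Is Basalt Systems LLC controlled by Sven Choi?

Sven holds 70% of Arbor, so Sven controls Arbor.
Sven holds 91% of Windward, so Sven controls Windward.
Arbor and Windward and Sven together hold 30% + 50% + 13% = 93% of Basalt, so Sven controls Basalt.

Yes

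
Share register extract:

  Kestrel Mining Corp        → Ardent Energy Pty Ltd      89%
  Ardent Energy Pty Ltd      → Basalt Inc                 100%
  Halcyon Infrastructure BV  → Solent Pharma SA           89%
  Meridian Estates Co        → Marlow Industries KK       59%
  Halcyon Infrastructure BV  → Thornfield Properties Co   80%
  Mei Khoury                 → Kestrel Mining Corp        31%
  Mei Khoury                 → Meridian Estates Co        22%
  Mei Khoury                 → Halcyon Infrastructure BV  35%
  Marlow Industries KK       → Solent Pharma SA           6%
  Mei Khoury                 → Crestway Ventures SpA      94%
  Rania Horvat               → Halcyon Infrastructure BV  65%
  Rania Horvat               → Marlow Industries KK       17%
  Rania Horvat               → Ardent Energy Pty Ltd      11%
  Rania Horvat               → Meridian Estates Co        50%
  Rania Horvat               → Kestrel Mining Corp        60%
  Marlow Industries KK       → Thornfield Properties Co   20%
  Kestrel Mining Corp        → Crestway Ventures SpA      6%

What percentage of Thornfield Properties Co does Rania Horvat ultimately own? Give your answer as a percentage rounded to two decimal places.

61.30%

Rania reaches Thornfield along 3 paths.
Via Halcyon: 65% × 80% = 52%.
Via Marlow: 17% × 20% = 3.4%.
Via Meridian → Marlow: 50% × 59% × 20% = 5.9%.
Total: 52% + 3.4% + 5.9% = 61.3%.
Rounded: 61.30%.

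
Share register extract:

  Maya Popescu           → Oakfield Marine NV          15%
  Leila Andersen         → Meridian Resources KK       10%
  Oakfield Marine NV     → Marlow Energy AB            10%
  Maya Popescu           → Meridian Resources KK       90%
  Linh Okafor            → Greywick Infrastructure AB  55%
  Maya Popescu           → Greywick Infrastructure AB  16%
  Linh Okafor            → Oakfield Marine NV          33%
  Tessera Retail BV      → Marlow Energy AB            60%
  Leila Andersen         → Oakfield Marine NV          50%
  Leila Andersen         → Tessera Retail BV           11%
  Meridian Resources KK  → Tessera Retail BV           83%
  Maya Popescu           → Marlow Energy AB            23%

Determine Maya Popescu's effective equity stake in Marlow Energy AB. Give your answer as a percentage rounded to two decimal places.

69.32%

Maya reaches Marlow along 3 paths.
Via Meridian → Tessera: 90% × 83% × 60% = 44.82%.
Direct stake: 23% = 23%.
Via Oakfield: 15% × 10% = 1.5%.
Total: 44.82% + 23% + 1.5% = 69.32%.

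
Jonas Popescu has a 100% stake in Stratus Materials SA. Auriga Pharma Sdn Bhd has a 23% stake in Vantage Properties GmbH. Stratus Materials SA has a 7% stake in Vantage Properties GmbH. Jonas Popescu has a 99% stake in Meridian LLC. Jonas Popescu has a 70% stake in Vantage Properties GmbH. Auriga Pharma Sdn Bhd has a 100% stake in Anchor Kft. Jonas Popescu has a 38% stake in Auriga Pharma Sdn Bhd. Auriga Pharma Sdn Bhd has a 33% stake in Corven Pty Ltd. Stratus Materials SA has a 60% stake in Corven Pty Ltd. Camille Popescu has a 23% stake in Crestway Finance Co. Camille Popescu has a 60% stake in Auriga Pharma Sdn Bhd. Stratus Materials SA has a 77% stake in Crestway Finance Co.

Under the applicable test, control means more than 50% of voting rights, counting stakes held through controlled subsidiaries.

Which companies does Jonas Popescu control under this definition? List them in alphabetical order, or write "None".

Corven Pty Ltd, Crestway Finance Co, Meridian LLC, Stratus Materials SA, Vantage Properties GmbH

Jonas holds 99% of Meridian, so Jonas controls Meridian.
Jonas holds 100% of Stratus, so Jonas controls Stratus.
Stratus and Jonas together hold 7% + 70% = 77% of Vantage, so Jonas controls Vantage.
Stratus holds 60% of Corven, so Jonas controls Corven.
Stratus holds 77% of Crestway, so Jonas controls Crestway.
No other company's threshold is met.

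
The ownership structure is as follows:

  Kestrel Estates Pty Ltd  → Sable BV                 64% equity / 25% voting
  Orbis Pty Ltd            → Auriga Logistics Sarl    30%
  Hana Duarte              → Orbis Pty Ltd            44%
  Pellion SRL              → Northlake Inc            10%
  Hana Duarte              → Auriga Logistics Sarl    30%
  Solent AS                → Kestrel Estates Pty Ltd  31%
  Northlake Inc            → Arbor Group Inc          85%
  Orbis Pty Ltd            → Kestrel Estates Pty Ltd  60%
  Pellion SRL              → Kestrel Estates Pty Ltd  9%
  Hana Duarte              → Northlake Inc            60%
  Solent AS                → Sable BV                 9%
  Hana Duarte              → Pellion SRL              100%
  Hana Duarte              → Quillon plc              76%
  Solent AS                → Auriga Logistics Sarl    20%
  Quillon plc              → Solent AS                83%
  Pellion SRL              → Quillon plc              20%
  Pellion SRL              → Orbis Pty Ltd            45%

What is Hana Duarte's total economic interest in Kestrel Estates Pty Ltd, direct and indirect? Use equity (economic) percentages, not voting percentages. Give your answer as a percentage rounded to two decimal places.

87.10%

Hana reaches Kestrel along 5 paths.
Via Pellion: 100% × 9% = 9%.
Via Orbis: 44% × 60% = 26.4%.
Via Pellion → Orbis: 100% × 45% × 60% = 27%.
Via Quillon → Solent: 76% × 83% × 31% = 19.5548%.
Via Pellion → Quillon → Solent: 100% × 20% × 83% × 31% = 5.146%.
Total: 9% + 26.4% + 27% + 19.5548% + 5.146% = 87.1008%.
Rounded: 87.10%.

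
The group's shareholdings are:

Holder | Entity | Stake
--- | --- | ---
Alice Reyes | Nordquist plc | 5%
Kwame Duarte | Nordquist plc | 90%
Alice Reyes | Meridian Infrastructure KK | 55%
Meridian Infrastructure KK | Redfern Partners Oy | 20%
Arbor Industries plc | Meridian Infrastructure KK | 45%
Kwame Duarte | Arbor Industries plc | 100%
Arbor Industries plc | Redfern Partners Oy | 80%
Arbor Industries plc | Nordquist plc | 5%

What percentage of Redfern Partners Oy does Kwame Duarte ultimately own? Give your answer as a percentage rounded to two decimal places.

Kwame reaches Redfern along 2 paths.
Via Arbor: 100% × 80% = 80%.
Via Arbor → Meridian: 100% × 45% × 20% = 9%.
Total: 80% + 9% = 89%.
Rounded: 89.00%.

89.00%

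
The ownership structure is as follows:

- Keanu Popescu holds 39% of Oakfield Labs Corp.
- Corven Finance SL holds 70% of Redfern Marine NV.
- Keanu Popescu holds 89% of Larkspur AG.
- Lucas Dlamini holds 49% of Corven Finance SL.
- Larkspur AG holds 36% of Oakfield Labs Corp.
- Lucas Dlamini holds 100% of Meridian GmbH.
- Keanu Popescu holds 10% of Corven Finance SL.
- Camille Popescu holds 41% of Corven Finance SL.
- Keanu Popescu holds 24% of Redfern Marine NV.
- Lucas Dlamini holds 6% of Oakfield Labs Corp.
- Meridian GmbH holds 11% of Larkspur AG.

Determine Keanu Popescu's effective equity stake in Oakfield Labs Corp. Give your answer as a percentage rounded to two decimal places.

Keanu reaches Oakfield along 2 paths.
Direct stake: 39% = 39%.
Via Larkspur: 89% × 36% = 32.04%.
Total: 39% + 32.04% = 71.04%.

71.04%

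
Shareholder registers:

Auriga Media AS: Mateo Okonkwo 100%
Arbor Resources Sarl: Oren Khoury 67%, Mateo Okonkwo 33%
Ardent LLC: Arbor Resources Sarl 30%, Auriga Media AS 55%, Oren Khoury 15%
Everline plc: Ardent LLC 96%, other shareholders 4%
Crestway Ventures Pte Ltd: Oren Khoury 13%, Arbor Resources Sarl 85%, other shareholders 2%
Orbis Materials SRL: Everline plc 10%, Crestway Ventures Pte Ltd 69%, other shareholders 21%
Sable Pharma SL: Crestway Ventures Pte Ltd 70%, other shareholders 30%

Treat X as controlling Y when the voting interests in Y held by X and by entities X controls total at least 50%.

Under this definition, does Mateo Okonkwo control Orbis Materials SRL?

Mateo holds 100% of Auriga, so Mateo controls Auriga.
Auriga holds 55% of Ardent, so Mateo controls Ardent.
Ardent holds 96% of Everline, so Mateo controls Everline.
In Orbis, Mateo's side holds only 10%, not ≥ 50%.
So Mateo does not control Orbis.

No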